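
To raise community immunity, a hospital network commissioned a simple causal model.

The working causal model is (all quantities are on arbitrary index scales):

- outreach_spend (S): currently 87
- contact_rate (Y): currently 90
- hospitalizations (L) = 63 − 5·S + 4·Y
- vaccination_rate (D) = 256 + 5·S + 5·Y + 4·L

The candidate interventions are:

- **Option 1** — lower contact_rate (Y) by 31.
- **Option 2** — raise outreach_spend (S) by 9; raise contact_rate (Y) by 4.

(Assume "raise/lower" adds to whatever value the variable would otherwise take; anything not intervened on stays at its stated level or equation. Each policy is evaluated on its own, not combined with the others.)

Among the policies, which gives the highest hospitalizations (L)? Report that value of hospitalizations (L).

Option 1 (Y − 31):
  S = 87
  Y = 90 − 31 = 59
  L = 63 − 5·87 + 4·59 = -136
Option 2 (S + 9, Y + 4):
  S = 87 + 9 = 96
  Y = 90 + 4 = 94
  L = 63 − 5·96 + 4·94 = -41
Comparing — Option 1: L=-136, Option 2: L=-41. Highest is -41 (Option 2).

-41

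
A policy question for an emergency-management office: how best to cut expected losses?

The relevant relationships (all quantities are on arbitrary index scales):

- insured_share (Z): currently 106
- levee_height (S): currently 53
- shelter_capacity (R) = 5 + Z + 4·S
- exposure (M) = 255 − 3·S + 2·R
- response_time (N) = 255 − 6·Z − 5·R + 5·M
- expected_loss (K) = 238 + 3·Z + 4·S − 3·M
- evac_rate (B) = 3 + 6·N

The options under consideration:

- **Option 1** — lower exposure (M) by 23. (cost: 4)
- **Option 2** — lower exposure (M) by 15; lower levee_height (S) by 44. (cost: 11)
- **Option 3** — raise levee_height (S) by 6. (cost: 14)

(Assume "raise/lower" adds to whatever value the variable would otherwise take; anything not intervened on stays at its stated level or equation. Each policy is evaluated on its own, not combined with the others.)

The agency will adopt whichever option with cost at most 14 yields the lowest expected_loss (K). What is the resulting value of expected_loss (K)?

Option 1 (M − 23):
  Z = 106
  S = 53
  R = 5 + 106 + 4·53 = 323
  M = 255 − 3·53 + 2·323 (−23 from intervention) = 719
  K = 238 + 3·106 + 4·53 − 3·719 = -1389
Option 2 (M − 15, S − 44):
  Z = 106
  S = 53 − 44 = 9
  R = 5 + 106 + 4·9 = 147
  M = 255 − 3·9 + 2·147 (−15 from intervention) = 507
  K = 238 + 3·106 + 4·9 − 3·507 = -929
Option 3 (S + 6):
  Z = 106
  S = 53 + 6 = 59
  R = 5 + 106 + 4·59 = 347
  M = 255 − 3·59 + 2·347 = 772
  K = 238 + 3·106 + 4·59 − 3·772 = -1524
Comparing — Option 1: K=-1389, Option 2: K=-929, Option 3: K=-1524. Lowest is -1524 (Option 3).

-1524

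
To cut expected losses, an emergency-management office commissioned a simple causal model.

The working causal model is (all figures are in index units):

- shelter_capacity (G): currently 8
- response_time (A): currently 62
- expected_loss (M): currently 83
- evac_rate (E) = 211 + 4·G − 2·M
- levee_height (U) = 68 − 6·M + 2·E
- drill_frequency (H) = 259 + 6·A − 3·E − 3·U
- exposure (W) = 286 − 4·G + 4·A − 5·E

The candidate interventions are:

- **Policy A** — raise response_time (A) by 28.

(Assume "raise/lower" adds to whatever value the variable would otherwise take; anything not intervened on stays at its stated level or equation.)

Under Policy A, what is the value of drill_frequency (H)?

Policy A (A + 28):
  G = 8
  A = 62 + 28 = 90
  M = 83
  E = 211 + 4·8 − 2·83 = 77
  U = 68 − 6·83 + 2·77 = -276
  H = 259 + 6·90 − 3·77 − 3·(-276) = 1396

1396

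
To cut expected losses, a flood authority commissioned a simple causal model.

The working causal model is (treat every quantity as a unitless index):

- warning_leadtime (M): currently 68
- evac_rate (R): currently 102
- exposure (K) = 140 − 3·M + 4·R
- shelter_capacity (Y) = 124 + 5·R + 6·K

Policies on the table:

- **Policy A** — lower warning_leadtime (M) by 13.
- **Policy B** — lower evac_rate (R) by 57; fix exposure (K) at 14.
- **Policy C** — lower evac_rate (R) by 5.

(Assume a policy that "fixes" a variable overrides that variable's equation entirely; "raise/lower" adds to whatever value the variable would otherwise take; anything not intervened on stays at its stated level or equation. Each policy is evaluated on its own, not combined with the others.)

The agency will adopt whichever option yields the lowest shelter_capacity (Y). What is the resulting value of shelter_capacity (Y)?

433

Policy A (M − 13):
  M = 68 − 13 = 55
  R = 102
  K = 140 − 3·55 + 4·102 = 383
  Y = 124 + 5·102 + 6·383 = 2932
Policy B (R − 57, K := 14):
  M = 68
  R = 102 − 57 = 45
  K = 14
  Y = 124 + 5·45 + 6·14 = 433
Policy C (R − 5):
  M = 68
  R = 102 − 5 = 97
  K = 140 − 3·68 + 4·97 = 324
  Y = 124 + 5·97 + 6·324 = 2553
Comparing — Policy A: Y=2932, Policy B: Y=433, Policy C: Y=2553. Lowest is 433 (Policy B).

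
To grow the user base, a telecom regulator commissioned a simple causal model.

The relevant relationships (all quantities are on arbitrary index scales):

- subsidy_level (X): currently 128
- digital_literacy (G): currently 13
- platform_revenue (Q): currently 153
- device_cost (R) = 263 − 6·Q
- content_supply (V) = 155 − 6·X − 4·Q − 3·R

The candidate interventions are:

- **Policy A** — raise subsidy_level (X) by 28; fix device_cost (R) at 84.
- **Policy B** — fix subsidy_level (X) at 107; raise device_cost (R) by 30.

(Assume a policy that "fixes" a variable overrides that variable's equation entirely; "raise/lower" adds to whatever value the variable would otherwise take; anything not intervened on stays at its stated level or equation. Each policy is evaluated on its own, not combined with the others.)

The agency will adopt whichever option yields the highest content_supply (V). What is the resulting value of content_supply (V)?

Policy A (X + 28, R := 84):
  X = 128 + 28 = 156
  Q = 153
  R = 84
  V = 155 − 6·156 − 4·153 − 3·84 = -1645
Policy B (X := 107, R + 30):
  X = 107
  Q = 153
  R = 263 − 6·153 (+30 from intervention) = -625
  V = 155 − 6·107 − 4·153 − 3·(-625) = 776
Comparing — Policy A: V=-1645, Policy B: V=776. Highest is 776 (Policy B).

776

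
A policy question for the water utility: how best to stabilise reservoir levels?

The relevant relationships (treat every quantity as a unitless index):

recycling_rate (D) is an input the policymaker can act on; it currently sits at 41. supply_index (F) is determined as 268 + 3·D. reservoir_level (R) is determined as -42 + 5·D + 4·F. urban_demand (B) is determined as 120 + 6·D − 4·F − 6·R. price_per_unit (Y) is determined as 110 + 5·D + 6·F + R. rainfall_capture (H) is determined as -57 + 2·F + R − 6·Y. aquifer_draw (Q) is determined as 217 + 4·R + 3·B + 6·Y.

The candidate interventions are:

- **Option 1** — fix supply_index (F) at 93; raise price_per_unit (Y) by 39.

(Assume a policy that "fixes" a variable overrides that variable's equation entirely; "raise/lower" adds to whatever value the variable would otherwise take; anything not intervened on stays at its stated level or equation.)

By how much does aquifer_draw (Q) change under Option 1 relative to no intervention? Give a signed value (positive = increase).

2618

Baseline:
  D = 41
  F = 268 + 3·41 = 391
  R = -42 + 5·41 + 4·391 = 1727
  B = 120 + 6·41 − 4·391 − 6·1727 = -11560
  Y = 110 + 5·41 + 6·391 + 1727 = 4388
  Q = 217 + 4·1727 + 3·(-11560) + 6·4388 = -1227
Option 1 (F := 93, Y + 39):
  D = 41
  F = 93
  R = -42 + 5·41 + 4·93 = 535
  B = 120 + 6·41 − 4·93 − 6·535 = -3216
  Y = 110 + 5·41 + 6·93 + 535 (+39 from intervention) = 1447
  Q = 217 + 4·535 + 3·(-3216) + 6·1447 = 1391
Change in Q: 1391 − (-1227) = 2618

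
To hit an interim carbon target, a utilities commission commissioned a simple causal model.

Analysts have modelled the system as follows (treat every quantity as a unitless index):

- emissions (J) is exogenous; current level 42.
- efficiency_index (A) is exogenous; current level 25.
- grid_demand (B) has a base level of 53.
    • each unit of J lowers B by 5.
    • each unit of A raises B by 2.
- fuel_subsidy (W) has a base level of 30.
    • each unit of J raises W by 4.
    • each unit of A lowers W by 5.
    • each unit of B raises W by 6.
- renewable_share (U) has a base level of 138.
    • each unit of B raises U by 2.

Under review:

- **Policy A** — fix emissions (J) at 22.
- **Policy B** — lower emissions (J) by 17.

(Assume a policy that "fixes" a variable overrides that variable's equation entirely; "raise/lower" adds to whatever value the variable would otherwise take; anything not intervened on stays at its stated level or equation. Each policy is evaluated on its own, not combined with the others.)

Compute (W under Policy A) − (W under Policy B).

78

Policy A (J := 22):
  J = 22
  A = 25
  B = 53 − 5·22 + 2·25 = -7
  W = 30 + 4·22 − 5·25 + 6·(-7) = -49
Policy B (J − 17):
  J = 42 − 17 = 25
  A = 25
  B = 53 − 5·25 + 2·25 = -22
  W = 30 + 4·25 − 5·25 + 6·(-22) = -127
W: -49 − (-127) = 78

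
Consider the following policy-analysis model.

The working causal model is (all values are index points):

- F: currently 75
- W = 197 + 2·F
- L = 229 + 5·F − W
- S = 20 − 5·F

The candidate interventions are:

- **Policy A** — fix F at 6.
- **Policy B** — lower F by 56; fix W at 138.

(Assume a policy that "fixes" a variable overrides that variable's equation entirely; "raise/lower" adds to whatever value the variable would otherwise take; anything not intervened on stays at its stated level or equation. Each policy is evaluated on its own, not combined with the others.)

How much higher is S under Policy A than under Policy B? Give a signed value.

Policy A (F := 6):
  F = 6
  S = 20 − 5·6 = -10
Policy B (F − 56, W := 138):
  F = 75 − 56 = 19
  S = 20 − 5·19 = -75
S: -10 − (-75) = 65

65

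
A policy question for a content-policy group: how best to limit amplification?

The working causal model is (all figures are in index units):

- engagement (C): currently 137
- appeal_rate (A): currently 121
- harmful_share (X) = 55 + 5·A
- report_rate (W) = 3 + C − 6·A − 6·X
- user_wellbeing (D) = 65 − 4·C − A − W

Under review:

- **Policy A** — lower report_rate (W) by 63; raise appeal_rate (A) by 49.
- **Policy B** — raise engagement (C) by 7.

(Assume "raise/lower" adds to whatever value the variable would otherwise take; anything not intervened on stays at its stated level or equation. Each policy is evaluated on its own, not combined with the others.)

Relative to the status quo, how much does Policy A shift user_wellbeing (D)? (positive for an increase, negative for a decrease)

1778

Baseline:
  C = 137
  A = 121
  X = 55 + 5·121 = 660
  W = 3 + 137 − 6·121 − 6·660 = -4546
  D = 65 − 4·137 − 121 − (-4546) = 3942
Policy A (W − 63, A + 49):
  C = 137
  A = 121 + 49 = 170
  X = 55 + 5·170 = 905
  W = 3 + 137 − 6·170 − 6·905 (−63 from intervention) = -6373
  D = 65 − 4·137 − 170 − (-6373) = 5720
Change in D: 5720 − 3942 = 1778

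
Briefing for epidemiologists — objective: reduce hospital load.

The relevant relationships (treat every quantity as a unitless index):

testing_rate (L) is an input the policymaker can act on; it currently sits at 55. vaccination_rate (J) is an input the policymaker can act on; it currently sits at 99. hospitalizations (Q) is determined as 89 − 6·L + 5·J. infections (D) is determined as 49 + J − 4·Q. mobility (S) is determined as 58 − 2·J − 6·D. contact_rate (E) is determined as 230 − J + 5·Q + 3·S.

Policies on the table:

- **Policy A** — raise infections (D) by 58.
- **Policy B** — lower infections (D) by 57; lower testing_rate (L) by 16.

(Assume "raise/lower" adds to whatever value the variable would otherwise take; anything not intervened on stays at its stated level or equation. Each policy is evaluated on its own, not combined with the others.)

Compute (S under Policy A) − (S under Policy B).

-2994

Policy A (D + 58):
  L = 55
  J = 99
  Q = 89 − 6·55 + 5·99 = 254
  D = 49 + 99 − 4·254 (+58 from intervention) = -810
  S = 58 − 2·99 − 6·(-810) = 4720
Policy B (D − 57, L − 16):
  L = 55 − 16 = 39
  J = 99
  Q = 89 − 6·39 + 5·99 = 350
  D = 49 + 99 − 4·350 (−57 from intervention) = -1309
  S = 58 − 2·99 − 6·(-1309) = 7714
S: 4720 − 7714 = -2994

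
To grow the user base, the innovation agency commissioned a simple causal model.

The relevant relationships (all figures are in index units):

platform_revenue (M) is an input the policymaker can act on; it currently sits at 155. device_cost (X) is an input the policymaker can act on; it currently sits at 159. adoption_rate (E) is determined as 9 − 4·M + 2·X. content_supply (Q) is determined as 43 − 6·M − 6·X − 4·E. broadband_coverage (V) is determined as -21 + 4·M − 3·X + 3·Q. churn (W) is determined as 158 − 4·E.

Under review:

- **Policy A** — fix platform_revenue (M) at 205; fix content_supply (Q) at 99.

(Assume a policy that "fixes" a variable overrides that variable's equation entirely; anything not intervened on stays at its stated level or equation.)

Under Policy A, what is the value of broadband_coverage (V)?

619

Policy A (M := 205, Q := 99):
  M = 205
  X = 159
  E = 9 − 4·205 + 2·159 = -493
  Q = 99
  V = -21 + 4·205 − 3·159 + 3·99 = 619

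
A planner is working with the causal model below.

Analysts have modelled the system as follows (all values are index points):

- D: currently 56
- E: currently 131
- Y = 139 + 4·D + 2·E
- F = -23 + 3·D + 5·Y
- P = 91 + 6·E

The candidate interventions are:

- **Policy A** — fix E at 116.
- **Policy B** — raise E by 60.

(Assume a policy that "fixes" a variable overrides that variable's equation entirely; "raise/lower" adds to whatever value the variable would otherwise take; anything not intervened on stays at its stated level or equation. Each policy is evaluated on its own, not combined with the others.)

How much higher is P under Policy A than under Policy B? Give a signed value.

Policy A (E := 116):
  E = 116
  P = 91 + 6·116 = 787
Policy B (E + 60):
  E = 131 + 60 = 191
  P = 91 + 6·191 = 1237
P: 787 − 1237 = -450

-450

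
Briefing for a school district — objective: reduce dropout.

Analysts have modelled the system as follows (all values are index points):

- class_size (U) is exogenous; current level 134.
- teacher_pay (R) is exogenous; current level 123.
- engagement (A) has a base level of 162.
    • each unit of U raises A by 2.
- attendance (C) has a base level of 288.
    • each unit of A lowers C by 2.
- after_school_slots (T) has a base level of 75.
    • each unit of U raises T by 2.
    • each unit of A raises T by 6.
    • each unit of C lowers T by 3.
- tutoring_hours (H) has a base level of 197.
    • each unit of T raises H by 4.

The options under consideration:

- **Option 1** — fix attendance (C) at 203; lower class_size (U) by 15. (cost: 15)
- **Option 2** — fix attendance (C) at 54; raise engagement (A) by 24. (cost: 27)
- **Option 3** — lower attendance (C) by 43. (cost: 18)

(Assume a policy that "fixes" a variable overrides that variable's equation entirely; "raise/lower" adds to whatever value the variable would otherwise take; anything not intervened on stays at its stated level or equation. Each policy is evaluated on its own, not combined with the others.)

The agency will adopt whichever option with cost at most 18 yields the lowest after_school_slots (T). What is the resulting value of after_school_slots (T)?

2104

Option 1 (C := 203, U − 15):
  U = 134 − 15 = 119
  A = 162 + 2·119 = 400
  C = 203
  T = 75 + 2·119 + 6·400 − 3·203 = 2104
Option 3 (C − 43):
  U = 134
  A = 162 + 2·134 = 430
  C = 288 − 2·430 (−43 from intervention) = -615
  T = 75 + 2·134 + 6·430 − 3·(-615) = 4768
Comparing — Option 1: T=2104, Option 3: T=4768. Lowest is 2104 (Option 1).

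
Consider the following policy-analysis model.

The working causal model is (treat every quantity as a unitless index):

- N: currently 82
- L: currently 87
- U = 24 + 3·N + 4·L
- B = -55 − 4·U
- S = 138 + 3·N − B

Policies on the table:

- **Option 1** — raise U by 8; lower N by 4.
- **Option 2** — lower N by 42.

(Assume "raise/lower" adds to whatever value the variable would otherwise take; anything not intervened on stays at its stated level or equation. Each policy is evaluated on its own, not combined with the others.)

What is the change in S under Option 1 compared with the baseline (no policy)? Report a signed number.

Baseline:
  N = 82
  L = 87
  U = 24 + 3·82 + 4·87 = 618
  B = -55 − 4·618 = -2527
  S = 138 + 3·82 − (-2527) = 2911
Option 1 (U + 8, N − 4):
  N = 82 − 4 = 78
  L = 87
  U = 24 + 3·78 + 4·87 (+8 from intervention) = 614
  B = -55 − 4·614 = -2511
  S = 138 + 3·78 − (-2511) = 2883
Change in S: 2883 − 2911 = -28

-28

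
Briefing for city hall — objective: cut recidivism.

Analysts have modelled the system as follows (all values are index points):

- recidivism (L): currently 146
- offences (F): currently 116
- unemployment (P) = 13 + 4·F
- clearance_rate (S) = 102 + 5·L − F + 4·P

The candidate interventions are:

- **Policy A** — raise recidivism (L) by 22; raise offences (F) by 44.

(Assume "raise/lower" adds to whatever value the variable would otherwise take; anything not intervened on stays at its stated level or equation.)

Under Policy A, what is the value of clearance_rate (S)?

3394

Policy A (L + 22, F + 44):
  L = 146 + 22 = 168
  F = 116 + 44 = 160
  P = 13 + 4·160 = 653
  S = 102 + 5·168 − 160 + 4·653 = 3394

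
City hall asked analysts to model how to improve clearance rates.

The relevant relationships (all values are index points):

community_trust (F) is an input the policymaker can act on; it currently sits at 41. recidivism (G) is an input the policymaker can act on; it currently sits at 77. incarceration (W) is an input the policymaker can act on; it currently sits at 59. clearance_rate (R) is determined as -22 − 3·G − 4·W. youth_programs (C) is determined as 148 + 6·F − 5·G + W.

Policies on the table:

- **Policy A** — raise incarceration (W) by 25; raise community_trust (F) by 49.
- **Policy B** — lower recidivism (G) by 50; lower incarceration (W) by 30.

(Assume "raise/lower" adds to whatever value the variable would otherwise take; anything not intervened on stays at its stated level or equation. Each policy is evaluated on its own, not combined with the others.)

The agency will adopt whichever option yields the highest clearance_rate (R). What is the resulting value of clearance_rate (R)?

-219

Policy A (W + 25, F + 49):
  G = 77
  W = 59 + 25 = 84
  R = -22 − 3·77 − 4·84 = -589
Policy B (G − 50, W − 30):
  G = 77 − 50 = 27
  W = 59 − 30 = 29
  R = -22 − 3·27 − 4·29 = -219
Comparing — Policy A: R=-589, Policy B: R=-219. Highest is -219 (Policy B).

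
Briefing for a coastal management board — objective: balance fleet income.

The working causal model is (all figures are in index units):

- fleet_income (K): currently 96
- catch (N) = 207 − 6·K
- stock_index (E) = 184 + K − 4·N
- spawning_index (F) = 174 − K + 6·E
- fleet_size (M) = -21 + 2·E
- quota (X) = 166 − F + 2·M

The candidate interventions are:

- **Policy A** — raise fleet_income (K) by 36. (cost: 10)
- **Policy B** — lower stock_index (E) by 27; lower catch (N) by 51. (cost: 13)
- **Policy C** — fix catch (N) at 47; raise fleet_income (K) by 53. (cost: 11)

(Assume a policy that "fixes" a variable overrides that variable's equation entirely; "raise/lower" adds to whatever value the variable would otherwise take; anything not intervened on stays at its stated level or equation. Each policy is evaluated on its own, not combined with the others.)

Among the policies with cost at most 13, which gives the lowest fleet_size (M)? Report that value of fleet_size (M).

Policy A (K + 36):
  K = 96 + 36 = 132
  N = 207 − 6·132 = -585
  E = 184 + 132 − 4·(-585) = 2656
  M = -21 + 2·2656 = 5291
Policy B (E − 27, N − 51):
  K = 96
  N = 207 − 6·96 (−51 from intervention) = -420
  E = 184 + 96 − 4·(-420) (−27 from intervention) = 1933
  M = -21 + 2·1933 = 3845
Policy C (N := 47, K + 53):
  K = 96 + 53 = 149
  N = 47
  E = 184 + 149 − 4·47 = 145
  M = -21 + 2·145 = 269
Comparing — Policy A: M=5291, Policy B: M=3845, Policy C: M=269. Lowest is 269 (Policy C).

269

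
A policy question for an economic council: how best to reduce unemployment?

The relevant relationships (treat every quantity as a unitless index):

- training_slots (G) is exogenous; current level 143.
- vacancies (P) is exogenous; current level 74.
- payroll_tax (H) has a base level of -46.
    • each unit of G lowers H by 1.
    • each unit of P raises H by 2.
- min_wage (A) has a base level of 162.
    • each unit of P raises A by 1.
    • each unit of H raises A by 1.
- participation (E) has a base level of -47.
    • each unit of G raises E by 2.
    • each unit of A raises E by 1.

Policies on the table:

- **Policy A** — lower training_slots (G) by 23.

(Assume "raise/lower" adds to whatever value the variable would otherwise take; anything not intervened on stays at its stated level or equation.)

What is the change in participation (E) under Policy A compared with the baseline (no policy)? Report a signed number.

Baseline:
  G = 143
  P = 74
  H = -46 − 143 + 2·74 = -41
  A = 162 + 74 + (-41) = 195
  E = -47 + 2·143 + 195 = 434
Policy A (G − 23):
  G = 143 − 23 = 120
  P = 74
  H = -46 − 120 + 2·74 = -18
  A = 162 + 74 + (-18) = 218
  E = -47 + 2·120 + 218 = 411
Change in E: 411 − 434 = -23

-23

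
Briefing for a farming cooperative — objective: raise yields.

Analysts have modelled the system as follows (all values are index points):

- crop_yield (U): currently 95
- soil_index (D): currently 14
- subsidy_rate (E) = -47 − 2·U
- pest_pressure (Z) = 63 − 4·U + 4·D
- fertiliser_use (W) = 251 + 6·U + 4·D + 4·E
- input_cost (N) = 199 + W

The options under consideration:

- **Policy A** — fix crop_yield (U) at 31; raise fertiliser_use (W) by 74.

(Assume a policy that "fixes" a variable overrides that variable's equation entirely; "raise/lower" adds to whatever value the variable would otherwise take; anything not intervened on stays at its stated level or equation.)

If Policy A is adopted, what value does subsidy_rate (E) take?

-109

Policy A (U := 31, W + 74):
  U = 31
  E = -47 − 2·31 = -109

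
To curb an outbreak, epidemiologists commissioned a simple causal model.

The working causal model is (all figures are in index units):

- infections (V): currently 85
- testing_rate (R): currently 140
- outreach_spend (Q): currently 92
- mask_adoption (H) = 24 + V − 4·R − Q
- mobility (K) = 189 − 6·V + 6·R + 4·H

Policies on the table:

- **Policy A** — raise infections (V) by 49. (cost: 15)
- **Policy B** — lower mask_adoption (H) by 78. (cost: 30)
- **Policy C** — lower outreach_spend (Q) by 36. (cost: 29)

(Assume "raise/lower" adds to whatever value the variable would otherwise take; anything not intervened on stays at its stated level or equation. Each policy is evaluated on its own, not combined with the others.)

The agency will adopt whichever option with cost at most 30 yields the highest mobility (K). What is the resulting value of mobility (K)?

Policy A (V + 49):
  V = 85 + 49 = 134
  R = 140
  Q = 92
  H = 24 + 134 − 4·140 − 92 = -494
  K = 189 − 6·134 + 6·140 + 4·(-494) = -1751
Policy B (H − 78):
  V = 85
  R = 140
  Q = 92
  H = 24 + 85 − 4·140 − 92 (−78 from intervention) = -621
  K = 189 − 6·85 + 6·140 + 4·(-621) = -1965
Policy C (Q − 36):
  V = 85
  R = 140
  Q = 92 − 36 = 56
  H = 24 + 85 − 4·140 − 56 = -507
  K = 189 − 6·85 + 6·140 + 4·(-507) = -1509
Comparing — Policy A: K=-1751, Policy B: K=-1965, Policy C: K=-1509. Highest is -1509 (Policy C).

-1509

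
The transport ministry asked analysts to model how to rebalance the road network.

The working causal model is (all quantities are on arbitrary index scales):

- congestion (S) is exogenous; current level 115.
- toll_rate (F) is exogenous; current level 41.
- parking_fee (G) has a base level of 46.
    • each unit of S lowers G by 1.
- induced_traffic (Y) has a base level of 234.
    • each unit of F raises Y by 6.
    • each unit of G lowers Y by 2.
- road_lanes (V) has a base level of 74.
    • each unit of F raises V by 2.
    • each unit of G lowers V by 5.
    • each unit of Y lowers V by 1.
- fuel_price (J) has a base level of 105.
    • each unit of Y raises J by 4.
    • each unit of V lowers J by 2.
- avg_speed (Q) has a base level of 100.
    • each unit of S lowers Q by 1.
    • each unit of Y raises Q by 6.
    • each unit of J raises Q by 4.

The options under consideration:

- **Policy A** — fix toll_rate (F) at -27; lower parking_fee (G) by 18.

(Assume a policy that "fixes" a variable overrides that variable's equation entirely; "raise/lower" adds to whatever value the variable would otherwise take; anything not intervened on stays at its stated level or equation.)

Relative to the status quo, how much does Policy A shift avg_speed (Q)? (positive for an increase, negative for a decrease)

-10792

Baseline:
  S = 115
  F = 41
  G = 46 − 115 = -69
  Y = 234 + 6·41 − 2·(-69) = 618
  V = 74 + 2·41 − 5·(-69) − 618 = -117
  J = 105 + 4·618 − 2·(-117) = 2811
  Q = 100 − 115 + 6·618 + 4·2811 = 14937
Policy A (F := -27, G − 18):
  S = 115
  F = -27
  G = 46 − 115 (−18 from intervention) = -87
  Y = 234 + 6·(-27) − 2·(-87) = 246
  V = 74 + 2·(-27) − 5·(-87) − 246 = 209
  J = 105 + 4·246 − 2·209 = 671
  Q = 100 − 115 + 6·246 + 4·671 = 4145
Change in Q: 4145 − 14937 = -10792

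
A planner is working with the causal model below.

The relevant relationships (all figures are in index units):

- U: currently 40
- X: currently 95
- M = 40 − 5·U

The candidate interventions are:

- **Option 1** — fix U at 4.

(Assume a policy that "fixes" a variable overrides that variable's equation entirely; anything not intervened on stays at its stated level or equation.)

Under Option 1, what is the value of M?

20

Option 1 (U := 4):
  U = 4
  M = 40 − 5·4 = 20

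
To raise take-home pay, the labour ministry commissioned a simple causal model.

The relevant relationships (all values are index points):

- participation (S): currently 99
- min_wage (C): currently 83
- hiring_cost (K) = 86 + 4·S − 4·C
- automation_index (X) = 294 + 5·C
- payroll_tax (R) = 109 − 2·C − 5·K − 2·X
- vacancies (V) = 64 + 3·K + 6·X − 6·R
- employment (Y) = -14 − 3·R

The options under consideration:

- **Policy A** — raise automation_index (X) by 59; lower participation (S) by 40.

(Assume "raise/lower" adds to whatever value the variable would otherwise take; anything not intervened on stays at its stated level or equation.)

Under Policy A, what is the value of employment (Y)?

4615

Policy A (X + 59, S − 40):
  S = 99 − 40 = 59
  C = 83
  K = 86 + 4·59 − 4·83 = -10
  X = 294 + 5·83 (+59 from intervention) = 768
  R = 109 − 2·83 − 5·(-10) − 2·768 = -1543
  Y = -14 − 3·(-1543) = 4615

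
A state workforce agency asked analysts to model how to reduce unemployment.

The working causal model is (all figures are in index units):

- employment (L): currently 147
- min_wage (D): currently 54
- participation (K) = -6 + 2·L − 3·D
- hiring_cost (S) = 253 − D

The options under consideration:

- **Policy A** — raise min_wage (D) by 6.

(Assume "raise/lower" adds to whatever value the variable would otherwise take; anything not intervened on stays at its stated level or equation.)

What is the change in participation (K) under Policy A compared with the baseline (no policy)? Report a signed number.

Baseline:
  L = 147
  D = 54
  K = -6 + 2·147 − 3·54 = 126
Policy A (D + 6):
  L = 147
  D = 54 + 6 = 60
  K = -6 + 2·147 − 3·60 = 108
Change in K: 108 − 126 = -18

-18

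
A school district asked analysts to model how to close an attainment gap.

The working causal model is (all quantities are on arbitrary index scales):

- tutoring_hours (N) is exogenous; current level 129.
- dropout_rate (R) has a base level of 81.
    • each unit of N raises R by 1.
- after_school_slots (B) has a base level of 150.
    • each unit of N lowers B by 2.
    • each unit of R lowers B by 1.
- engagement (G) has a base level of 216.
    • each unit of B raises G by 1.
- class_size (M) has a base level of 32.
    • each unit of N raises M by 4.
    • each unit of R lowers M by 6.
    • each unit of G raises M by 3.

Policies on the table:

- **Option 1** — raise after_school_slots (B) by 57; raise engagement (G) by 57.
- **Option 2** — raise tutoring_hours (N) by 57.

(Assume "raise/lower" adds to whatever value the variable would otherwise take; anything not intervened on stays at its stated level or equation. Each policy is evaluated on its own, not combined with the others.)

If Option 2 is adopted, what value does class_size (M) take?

-1645

Option 2 (N + 57):
  N = 129 + 57 = 186
  R = 81 + 186 = 267
  B = 150 − 2·186 − 267 = -489
  G = 216 + (-489) = -273
  M = 32 + 4·186 − 6·267 + 3·(-273) = -1645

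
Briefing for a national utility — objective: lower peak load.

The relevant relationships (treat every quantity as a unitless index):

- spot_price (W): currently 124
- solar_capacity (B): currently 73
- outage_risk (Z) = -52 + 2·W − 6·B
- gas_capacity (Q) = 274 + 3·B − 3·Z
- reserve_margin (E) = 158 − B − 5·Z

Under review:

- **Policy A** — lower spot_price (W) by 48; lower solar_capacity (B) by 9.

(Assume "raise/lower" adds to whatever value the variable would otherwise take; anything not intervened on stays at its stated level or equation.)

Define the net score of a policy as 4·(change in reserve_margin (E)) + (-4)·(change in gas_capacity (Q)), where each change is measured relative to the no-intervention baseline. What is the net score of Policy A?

Baseline:
  W = 124
  B = 73
  Z = -52 + 2·124 − 6·73 = -242
  Q = 274 + 3·73 − 3·(-242) = 1219
  E = 158 − 73 − 5·(-242) = 1295
Policy A (W − 48, B − 9):
  W = 124 − 48 = 76
  B = 73 − 9 = 64
  Z = -52 + 2·76 − 6·64 = -284
  Q = 274 + 3·64 − 3·(-284) = 1318
  E = 158 − 64 − 5·(-284) = 1514
ΔE = 1514 − 1295 = 219; ΔQ = 1318 − 1219 = 99
Score = 4·219 + (-4)·99 = 480

480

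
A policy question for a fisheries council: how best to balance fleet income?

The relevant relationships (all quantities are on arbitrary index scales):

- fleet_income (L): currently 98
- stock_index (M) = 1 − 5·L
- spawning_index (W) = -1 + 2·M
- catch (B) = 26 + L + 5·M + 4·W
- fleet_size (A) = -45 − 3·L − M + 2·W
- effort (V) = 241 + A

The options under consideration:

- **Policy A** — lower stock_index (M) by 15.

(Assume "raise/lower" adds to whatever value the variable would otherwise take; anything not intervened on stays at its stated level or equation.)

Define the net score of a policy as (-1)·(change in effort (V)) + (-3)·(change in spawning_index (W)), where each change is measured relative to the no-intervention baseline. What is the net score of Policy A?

135

Baseline:
  L = 98
  M = 1 − 5·98 = -489
  W = -1 + 2·(-489) = -979
  A = -45 − 3·98 − (-489) + 2·(-979) = -1808
  V = 241 + (-1808) = -1567
Policy A (M − 15):
  L = 98
  M = 1 − 5·98 (−15 from intervention) = -504
  W = -1 + 2·(-504) = -1009
  A = -45 − 3·98 − (-504) + 2·(-1009) = -1853
  V = 241 + (-1853) = -1612
ΔV = -1612 − (-1567) = -45; ΔW = -1009 − (-979) = -30
Score = (-1)·(-45) + (-3)·(-30) = 135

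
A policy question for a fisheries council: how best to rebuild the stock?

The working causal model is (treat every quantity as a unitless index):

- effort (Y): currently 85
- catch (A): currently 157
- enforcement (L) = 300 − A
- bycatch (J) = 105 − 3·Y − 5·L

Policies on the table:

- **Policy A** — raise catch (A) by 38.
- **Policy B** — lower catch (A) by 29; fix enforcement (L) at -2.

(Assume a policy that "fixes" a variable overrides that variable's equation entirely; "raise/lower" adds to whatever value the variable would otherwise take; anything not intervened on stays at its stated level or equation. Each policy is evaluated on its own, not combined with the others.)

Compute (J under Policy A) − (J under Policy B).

Policy A (A + 38):
  Y = 85
  A = 157 + 38 = 195
  L = 300 − 195 = 105
  J = 105 − 3·85 − 5·105 = -675
Policy B (A − 29, L := -2):
  Y = 85
  A = 157 − 29 = 128
  L = -2
  J = 105 − 3·85 − 5·(-2) = -140
J: -675 − (-140) = -535

-535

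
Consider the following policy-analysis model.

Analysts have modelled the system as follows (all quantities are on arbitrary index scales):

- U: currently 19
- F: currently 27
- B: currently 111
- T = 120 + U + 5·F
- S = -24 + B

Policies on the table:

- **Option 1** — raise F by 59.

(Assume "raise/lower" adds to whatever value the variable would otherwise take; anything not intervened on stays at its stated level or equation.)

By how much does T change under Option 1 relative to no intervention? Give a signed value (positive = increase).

295

Baseline:
  U = 19
  F = 27
  T = 120 + 19 + 5·27 = 274
Option 1 (F + 59):
  U = 19
  F = 27 + 59 = 86
  T = 120 + 19 + 5·86 = 569
Change in T: 569 − 274 = 295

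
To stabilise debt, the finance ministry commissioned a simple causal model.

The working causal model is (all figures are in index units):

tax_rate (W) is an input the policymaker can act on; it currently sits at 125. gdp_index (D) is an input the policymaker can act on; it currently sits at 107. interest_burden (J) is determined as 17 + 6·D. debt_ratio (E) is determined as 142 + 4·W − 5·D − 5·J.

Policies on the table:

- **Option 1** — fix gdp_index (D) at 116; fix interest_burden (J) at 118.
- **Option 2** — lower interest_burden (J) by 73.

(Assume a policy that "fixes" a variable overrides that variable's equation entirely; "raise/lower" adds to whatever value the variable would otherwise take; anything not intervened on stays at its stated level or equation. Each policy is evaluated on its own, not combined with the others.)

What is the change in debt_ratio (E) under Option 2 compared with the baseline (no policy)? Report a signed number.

365

Baseline:
  W = 125
  D = 107
  J = 17 + 6·107 = 659
  E = 142 + 4·125 − 5·107 − 5·659 = -3188
Option 2 (J − 73):
  W = 125
  D = 107
  J = 17 + 6·107 (−73 from intervention) = 586
  E = 142 + 4·125 − 5·107 − 5·586 = -2823
Change in E: -2823 − (-3188) = 365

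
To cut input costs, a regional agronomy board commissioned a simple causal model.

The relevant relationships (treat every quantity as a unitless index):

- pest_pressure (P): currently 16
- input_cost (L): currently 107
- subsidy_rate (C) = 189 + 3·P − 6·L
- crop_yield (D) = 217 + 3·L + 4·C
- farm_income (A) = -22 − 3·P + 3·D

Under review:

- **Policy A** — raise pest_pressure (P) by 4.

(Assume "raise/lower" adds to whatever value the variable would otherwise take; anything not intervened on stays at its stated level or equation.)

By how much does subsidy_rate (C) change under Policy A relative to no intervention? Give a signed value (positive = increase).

Baseline:
  P = 16
  L = 107
  C = 189 + 3·16 − 6·107 = -405
Policy A (P + 4):
  P = 16 + 4 = 20
  L = 107
  C = 189 + 3·20 − 6·107 = -393
Change in C: -393 − (-405) = 12

12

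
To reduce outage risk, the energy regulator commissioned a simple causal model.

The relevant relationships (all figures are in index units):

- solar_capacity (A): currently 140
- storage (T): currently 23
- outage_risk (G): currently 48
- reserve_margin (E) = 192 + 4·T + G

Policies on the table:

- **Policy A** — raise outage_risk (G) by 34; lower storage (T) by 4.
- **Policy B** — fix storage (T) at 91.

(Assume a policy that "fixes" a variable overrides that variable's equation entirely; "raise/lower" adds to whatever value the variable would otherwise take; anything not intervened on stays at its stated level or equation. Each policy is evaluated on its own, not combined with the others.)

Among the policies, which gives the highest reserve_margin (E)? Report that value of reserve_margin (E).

Policy A (G + 34, T − 4):
  T = 23 − 4 = 19
  G = 48 + 34 = 82
  E = 192 + 4·19 + 82 = 350
Policy B (T := 91):
  T = 91
  G = 48
  E = 192 + 4·91 + 48 = 604
Comparing — Policy A: E=350, Policy B: E=604. Highest is 604 (Policy B).

604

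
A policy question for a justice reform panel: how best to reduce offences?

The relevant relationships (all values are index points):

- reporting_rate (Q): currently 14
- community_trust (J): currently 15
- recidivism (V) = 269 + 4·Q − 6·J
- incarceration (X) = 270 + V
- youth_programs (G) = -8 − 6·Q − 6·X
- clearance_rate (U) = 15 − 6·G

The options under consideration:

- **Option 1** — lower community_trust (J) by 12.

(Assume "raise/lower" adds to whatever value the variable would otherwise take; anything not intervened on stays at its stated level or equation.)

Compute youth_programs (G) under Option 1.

-3554

Option 1 (J − 12):
  Q = 14
  J = 15 − 12 = 3
  V = 269 + 4·14 − 6·3 = 307
  X = 270 + 307 = 577
  G = -8 − 6·14 − 6·577 = -3554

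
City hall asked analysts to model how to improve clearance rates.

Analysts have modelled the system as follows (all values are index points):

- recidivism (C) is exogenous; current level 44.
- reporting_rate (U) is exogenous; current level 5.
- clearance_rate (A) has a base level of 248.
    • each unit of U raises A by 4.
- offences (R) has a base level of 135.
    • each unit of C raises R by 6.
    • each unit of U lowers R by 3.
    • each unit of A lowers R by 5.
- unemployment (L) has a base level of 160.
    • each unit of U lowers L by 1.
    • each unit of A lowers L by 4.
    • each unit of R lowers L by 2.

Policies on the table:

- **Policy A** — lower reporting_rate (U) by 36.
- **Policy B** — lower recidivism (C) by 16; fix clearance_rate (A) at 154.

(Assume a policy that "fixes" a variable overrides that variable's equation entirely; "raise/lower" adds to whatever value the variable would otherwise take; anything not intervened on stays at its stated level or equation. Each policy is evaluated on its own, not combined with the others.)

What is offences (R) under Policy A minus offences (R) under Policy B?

Policy A (U − 36):
  C = 44
  U = 5 − 36 = -31
  A = 248 + 4·(-31) = 124
  R = 135 + 6·44 − 3·(-31) − 5·124 = -128
Policy B (C − 16, A := 154):
  C = 44 − 16 = 28
  U = 5
  A = 154
  R = 135 + 6·28 − 3·5 − 5·154 = -482
R: -128 − (-482) = 354

354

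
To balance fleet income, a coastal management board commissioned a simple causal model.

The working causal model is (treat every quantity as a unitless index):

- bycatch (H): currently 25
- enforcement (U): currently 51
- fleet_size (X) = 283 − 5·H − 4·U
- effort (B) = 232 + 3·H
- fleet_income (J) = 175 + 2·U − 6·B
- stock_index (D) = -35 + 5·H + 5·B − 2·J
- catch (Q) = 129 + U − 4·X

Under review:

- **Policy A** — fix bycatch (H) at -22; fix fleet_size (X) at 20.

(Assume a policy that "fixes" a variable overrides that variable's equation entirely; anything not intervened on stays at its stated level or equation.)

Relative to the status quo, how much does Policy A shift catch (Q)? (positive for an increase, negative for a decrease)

Baseline:
  H = 25
  U = 51
  X = 283 − 5·25 − 4·51 = -46
  Q = 129 + 51 − 4·(-46) = 364
Policy A (H := -22, X := 20):
  H = -22
  U = 51
  X = 20
  Q = 129 + 51 − 4·20 = 100
Change in Q: 100 − 364 = -264

-264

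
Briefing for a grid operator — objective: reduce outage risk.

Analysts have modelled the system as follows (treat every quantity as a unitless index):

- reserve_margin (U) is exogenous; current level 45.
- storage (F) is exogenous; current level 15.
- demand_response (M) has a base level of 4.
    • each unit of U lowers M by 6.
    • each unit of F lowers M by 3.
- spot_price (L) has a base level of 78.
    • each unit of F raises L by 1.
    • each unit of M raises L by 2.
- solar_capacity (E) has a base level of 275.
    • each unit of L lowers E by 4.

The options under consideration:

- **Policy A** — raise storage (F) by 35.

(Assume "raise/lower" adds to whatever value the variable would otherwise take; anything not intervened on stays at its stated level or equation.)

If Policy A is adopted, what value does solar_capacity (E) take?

3091

Policy A (F + 35):
  U = 45
  F = 15 + 35 = 50
  M = 4 − 6·45 − 3·50 = -416
  L = 78 + 50 + 2·(-416) = -704
  E = 275 − 4·(-704) = 3091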